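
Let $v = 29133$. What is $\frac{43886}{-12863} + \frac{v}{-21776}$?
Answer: $- \frac{1330399315}{280104688} \approx -4.7496$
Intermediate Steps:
$\frac{43886}{-12863} + \frac{v}{-21776} = \frac{43886}{-12863} + \frac{29133}{-21776} = 43886 \left(- \frac{1}{12863}\right) + 29133 \left(- \frac{1}{21776}\right) = - \frac{43886}{12863} - \frac{29133}{21776} = - \frac{1330399315}{280104688}$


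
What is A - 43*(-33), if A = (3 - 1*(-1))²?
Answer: 1435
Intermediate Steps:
A = 16 (A = (3 + 1)² = 4² = 16)
A - 43*(-33) = 16 - 43*(-33) = 16 + 1419 = 1435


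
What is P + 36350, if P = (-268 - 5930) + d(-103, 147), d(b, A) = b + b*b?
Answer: 40658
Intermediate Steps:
d(b, A) = b + b²
P = 4308 (P = (-268 - 5930) - 103*(1 - 103) = -6198 - 103*(-102) = -6198 + 10506 = 4308)
P + 36350 = 4308 + 36350 = 40658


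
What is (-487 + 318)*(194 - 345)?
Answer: 25519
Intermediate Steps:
(-487 + 318)*(194 - 345) = -169*(-151) = 25519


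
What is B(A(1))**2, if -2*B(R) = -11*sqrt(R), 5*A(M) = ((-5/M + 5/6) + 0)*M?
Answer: -605/24 ≈ -25.208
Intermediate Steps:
A(M) = M*(5/6 - 5/M)/5 (A(M) = (((-5/M + 5/6) + 0)*M)/5 = (((5/6 - 5/M) + 0)*M)/5 = ((5/6 - 5/M)*M)/5 = (M*(5/6 - 5/M))/5 = M*(5/6 - 5/M)/5)
B(R) = 11*sqrt(R)/2 (B(R) = -(-11)*sqrt(R)/2 = 11*sqrt(R)/2)
B(A(1))**2 = (11*sqrt(-1 + (1/6)*1)/2)**2 = (11*sqrt(-1 + 1/6)/2)**2 = (11*sqrt(-5/6)/2)**2 = (11*(I*sqrt(30)/6)/2)**2 = (11*I*sqrt(30)/12)**2 = -605/24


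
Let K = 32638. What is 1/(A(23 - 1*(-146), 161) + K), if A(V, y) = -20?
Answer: 1/32618 ≈ 3.0658e-5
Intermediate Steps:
1/(A(23 - 1*(-146), 161) + K) = 1/(-20 + 32638) = 1/32618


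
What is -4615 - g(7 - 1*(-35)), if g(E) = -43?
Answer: -4572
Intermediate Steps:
-4615 - g(7 - 1*(-35)) = -4615 - 1*(-43) = -4615 + 43 = -4572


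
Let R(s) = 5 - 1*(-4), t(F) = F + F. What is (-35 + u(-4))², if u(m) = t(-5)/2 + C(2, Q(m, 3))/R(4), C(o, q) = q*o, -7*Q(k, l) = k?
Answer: 6310144/3969 ≈ 1589.9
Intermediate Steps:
Q(k, l) = -k/7
C(o, q) = o*q
t(F) = 2*F
R(s) = 9 (R(s) = 5 + 4 = 9)
u(m) = -5 - 2*m/63 (u(m) = (2*(-5))/2 + (2*(-m/7))/9 = -10*½ - 2*m/7*(⅑) = -5 - 2*m/63)
(-35 + u(-4))² = (-35 + (-5 - 2/63*(-4)))² = (-35 + (-5 + 8/63))² = (-35 - 307/63)² = (-2512/63)² = 6310144/3969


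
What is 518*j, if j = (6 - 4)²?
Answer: 2072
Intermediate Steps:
j = 4 (j = 2² = 4)
518*j = 518*4 = 2072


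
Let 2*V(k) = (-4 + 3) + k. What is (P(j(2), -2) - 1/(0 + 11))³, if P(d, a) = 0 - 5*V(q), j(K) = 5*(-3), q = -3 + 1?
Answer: 4330747/10648 ≈ 406.72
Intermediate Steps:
q = -2
V(k) = -½ + k/2 (V(k) = ((-4 + 3) + k)/2 = (-1 + k)/2 = -½ + k/2)
j(K) = -15
P(d, a) = 15/2 (P(d, a) = 0 - 5*(-½ + (½)*(-2)) = 0 - 5*(-½ - 1) = 0 - 5*(-3/2) = 0 + 15/2 = 15/2)
(P(j(2), -2) - 1/(0 + 11))³ = (15/2 - 1/(0 + 11))³ = (15/2 - 1/11)³ = (163/22)³ = 4330747/10648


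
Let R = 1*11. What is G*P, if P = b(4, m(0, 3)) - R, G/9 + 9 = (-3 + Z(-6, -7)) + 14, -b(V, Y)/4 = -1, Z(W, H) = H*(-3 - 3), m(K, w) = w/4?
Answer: -2772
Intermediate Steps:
m(K, w) = w/4 (m(K, w) = w*(1/4) = w/4)
Z(W, H) = -6*H (Z(W, H) = H*(-6) = -6*H)
R = 11
b(V, Y) = 4 (b(V, Y) = -4*(-1) = 4)
G = 396 (G = -81 + 9*((-3 - 6*(-7)) + 14) = -81 + 9*((-3 + 42) + 14) = -81 + 9*(39 + 14) = -81 + 9*53 = -81 + 477 = 396)
P = -7 (P = 4 - 1*11 = 4 - 11 = -7)
G*P = 396*(-7) = -2772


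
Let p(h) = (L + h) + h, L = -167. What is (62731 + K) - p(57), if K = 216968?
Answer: 279752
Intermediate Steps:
p(h) = -167 + 2*h (p(h) = (-167 + h) + h = -167 + 2*h)
(62731 + K) - p(57) = (62731 + 216968) - (-167 + 2*57) = 279699 - (-167 + 114) = 279699 - 1*(-53) = 279699 + 53 = 279752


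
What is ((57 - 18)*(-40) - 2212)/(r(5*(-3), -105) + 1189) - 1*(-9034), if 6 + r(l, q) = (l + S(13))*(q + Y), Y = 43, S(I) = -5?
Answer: 21885610/2423 ≈ 9032.4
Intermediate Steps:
r(l, q) = -6 + (-5 + l)*(43 + q) (r(l, q) = -6 + (l - 5)*(q + 43) = -6 + (-5 + l)*(43 + q))
((57 - 18)*(-40) - 2212)/(r(5*(-3), -105) + 1189) - 1*(-9034) = ((57 - 18)*(-40) - 2212)/((-221 - 5*(-105) + 43*(5*(-3)) + (5*(-3))*(-105)) + 1189) - 1*(-9034) = (39*(-40) - 2212)/((-221 + 525 + 43*(-15) - 15*(-105)) + 1189) + 9034 = (-1560 - 2212)/((-221 + 525 - 645 + 1575) + 1189) + 9034 = -3772/(1234 + 1189) + 9034 = -3772/2423 + 9034 = 21885610/2423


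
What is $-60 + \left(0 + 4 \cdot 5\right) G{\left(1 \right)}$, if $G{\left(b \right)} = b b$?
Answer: $-40$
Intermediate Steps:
$G{\left(b \right)} = b^{2}$
$-60 + \left(0 + 4 \cdot 5\right) G{\left(1 \right)} = -60 + \left(0 + 4 \cdot 5\right) 1^{2} = -60 + \left(0 + 20\right) 1 = -60 + 20 \cdot 1 = -60 + 20 = -40$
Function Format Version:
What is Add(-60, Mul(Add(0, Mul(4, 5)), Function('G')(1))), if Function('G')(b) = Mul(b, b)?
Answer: -40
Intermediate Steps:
Function('G')(b) = Pow(b, 2)
Add(-60, Mul(Add(0, Mul(4, 5)), Function('G')(1))) = Add(-60, Mul(Add(0, Mul(4, 5)), Pow(1, 2))) = Add(-60, Mul(Add(0, 20), 1)) = Add(-60, Mul(20, 1)) = Add(-60, 20) = -40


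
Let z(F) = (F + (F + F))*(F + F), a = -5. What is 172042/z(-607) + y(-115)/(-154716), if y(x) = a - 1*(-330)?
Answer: 1438843029/19001651828 ≈ 0.075722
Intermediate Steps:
z(F) = 6*F² (z(F) = (F + 2*F)*(2*F) = (3*F)*(2*F) = 6*F²)
y(x) = 325 (y(x) = -5 - 1*(-330) = -5 + 330 = 325)
172042/z(-607) + y(-115)/(-154716) = 172042/((6*(-607)²)) + 325/(-154716) = 172042/((6*368449)) + 325*(-1/154716) = 172042/2210694 - 325/154716 = 172042*(1/2210694) - 325/154716 = 86021/1105347 - 325/154716 = 1438843029/19001651828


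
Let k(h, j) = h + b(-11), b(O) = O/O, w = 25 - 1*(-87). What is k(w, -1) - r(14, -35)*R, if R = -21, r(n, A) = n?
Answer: 407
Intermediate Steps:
w = 112 (w = 25 + 87 = 112)
b(O) = 1
k(h, j) = 1 + h (k(h, j) = h + 1 = 1 + h)
k(w, -1) - r(14, -35)*R = (1 + 112) - 14*(-21) = 113 - 1*(-294) = 113 + 294 = 407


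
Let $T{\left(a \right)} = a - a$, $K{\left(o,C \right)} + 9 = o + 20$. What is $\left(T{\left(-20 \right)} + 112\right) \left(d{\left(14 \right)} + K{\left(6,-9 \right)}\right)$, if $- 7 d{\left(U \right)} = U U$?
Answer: $-1232$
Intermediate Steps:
$K{\left(o,C \right)} = 11 + o$ ($K{\left(o,C \right)} = -9 + \left(o + 20\right) = -9 + \left(20 + o\right) = 11 + o$)
$d{\left(U \right)} = - \frac{U^{2}}{7}$ ($d{\left(U \right)} = - \frac{U U}{7} = - \frac{U^{2}}{7}$)
$T{\left(a \right)} = 0$
$\left(T{\left(-20 \right)} + 112\right) \left(d{\left(14 \right)} + K{\left(6,-9 \right)}\right) = \left(0 + 112\right) \left(- \frac{14^{2}}{7} + \left(11 + 6\right)\right) = 112 \left(\left(- \frac{1}{7}\right) 196 + 17\right) = 112 \left(-28 + 17\right) = 112 \left(-11\right) = -1232$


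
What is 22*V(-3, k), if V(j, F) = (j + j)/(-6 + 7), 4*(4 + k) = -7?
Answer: -132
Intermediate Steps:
k = -23/4 (k = -4 + (1/4)*(-7) = -4 - 7/4 = -23/4 ≈ -5.7500)
V(j, F) = 2*j (V(j, F) = (2*j)/1 = (2*j)*1 = 2*j)
22*V(-3, k) = 22*(2*(-3)) = 22*(-6) = -132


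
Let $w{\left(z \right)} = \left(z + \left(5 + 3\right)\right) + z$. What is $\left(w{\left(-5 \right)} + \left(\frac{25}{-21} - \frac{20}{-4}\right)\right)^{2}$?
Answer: $\frac{1444}{441} \approx 3.2744$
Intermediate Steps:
$w{\left(z \right)} = 8 + 2 z$ ($w{\left(z \right)} = \left(z + 8\right) + z = \left(8 + z\right) + z = 8 + 2 z$)
$\left(w{\left(-5 \right)} + \left(\frac{25}{-21} - \frac{20}{-4}\right)\right)^{2} = \left(\left(8 + 2 \left(-5\right)\right) + \left(\frac{25}{-21} - \frac{20}{-4}\right)\right)^{2} = \left(\left(8 - 10\right) + \left(25 \left(- \frac{1}{21}\right) - -5\right)\right)^{2} = \left(-2 + \left(- \frac{25}{21} + 5\right)\right)^{2} = \left(-2 + \frac{80}{21}\right)^{2} = \left(\frac{38}{21}\right)^{2} = \frac{1444}{441}$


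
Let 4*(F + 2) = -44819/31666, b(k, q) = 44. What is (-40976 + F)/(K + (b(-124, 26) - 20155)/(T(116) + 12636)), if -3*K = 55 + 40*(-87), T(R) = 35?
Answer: -197305800286743/5489344419088 ≈ -35.943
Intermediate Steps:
K = 3425/3 (K = -(55 + 40*(-87))/3 = -(55 - 3480)/3 = -⅓*(-3425) = 3425/3 ≈ 1141.7)
F = -298147/126664 (F = -2 + (-44819/31666)/4 = -2 + (-44819*1/31666)/4 = -2 + (¼)*(-44819/31666) = -2 - 44819/126664 = -298147/126664 ≈ -2.3538)
(-40976 + F)/(K + (b(-124, 26) - 20155)/(T(116) + 12636)) = (-40976 - 298147/126664)/(3425/3 + (44 - 20155)/(35 + 12636)) = -5190482211/(126664*(3425/3 - 20111/12671)) = -5190482211/(126664*43337842/38013) = -5190482211/126664*38013/43337842 = -197305800286743/5489344419088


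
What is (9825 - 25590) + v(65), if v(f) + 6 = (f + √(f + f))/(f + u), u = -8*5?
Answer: -78842/5 + √130/25 ≈ -15768.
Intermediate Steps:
u = -40
v(f) = -6 + (f + √2*√f)/(-40 + f) (v(f) = -6 + (f + √(f + f))/(f - 40) = -6 + (f + √(2*f))/(-40 + f) = -6 + (f + √2*√f)/(-40 + f))
(9825 - 25590) + v(65) = (9825 - 25590) + (240 - 5*65 + √2*√65)/(-40 + 65) = -15765 + (240 - 325 + √130)/25 = -15765 + (-85 + √130)/25 = -15765 + (-17/5 + √130/25) = -78842/5 + √130/25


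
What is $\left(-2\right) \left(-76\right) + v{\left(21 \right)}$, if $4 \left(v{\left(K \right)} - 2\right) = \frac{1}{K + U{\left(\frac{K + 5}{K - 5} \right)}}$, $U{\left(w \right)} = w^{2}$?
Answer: $\frac{233018}{1513} \approx 154.01$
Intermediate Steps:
$v{\left(K \right)} = 2 + \frac{1}{4 \left(K + \frac{\left(5 + K\right)^{2}}{\left(-5 + K\right)^{2}}\right)}$ ($v{\left(K \right)} = 2 + \frac{1}{4 \left(K + \left(\frac{K + 5}{K - 5}\right)^{2}\right)} = 2 + \frac{1}{4 \left(K + \left(\frac{5 + K}{-5 + K}\right)^{2}\right)} = 2 + \frac{1}{4 \left(K + \frac{\left(5 + K\right)^{2}}{\left(-5 + K\right)^{2}}\right)}$)
$\left(-2\right) \left(-76\right) + v{\left(21 \right)} = \left(-2\right) \left(-76\right) + \frac{225 - 71 \cdot 21^{2} + 8 \cdot 21^{3} + 270 \cdot 21}{4 \left(25 + 21^{3} - 9 \cdot 21^{2} + 35 \cdot 21\right)} = 152 + \frac{225 - 31311 + 8 \cdot 9261 + 5670}{4 \left(25 + 9261 - 3969 + 735\right)} = 152 + \frac{225 - 31311 + 74088 + 5670}{4 \left(25 + 9261 - 3969 + 735\right)} = 152 + \frac{1}{4} \cdot \frac{1}{6052} \cdot 48672 = 152 + \frac{3042}{1513} = \frac{233018}{1513}$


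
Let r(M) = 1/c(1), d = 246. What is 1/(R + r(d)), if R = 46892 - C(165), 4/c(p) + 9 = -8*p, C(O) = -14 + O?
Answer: 4/186947 ≈ 2.1396e-5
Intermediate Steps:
c(p) = 4/(-9 - 8*p)
R = 46741 (R = 46892 - (-14 + 165) = 46892 - 1*151 = 46892 - 151 = 46741)
r(M) = -17/4 (r(M) = 1/(-4/(9 + 8*1)) = 1/(-4/(9 + 8)) = 1/(-4/17) = -17/4)
1/(R + r(d)) = 1/(46741 - 17/4) = 1/(186947/4) = 4/186947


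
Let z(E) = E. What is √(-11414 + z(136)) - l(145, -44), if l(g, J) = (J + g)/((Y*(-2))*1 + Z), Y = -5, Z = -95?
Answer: 101/85 + I*√11278 ≈ 1.1882 + 106.2*I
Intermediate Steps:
l(g, J) = -J/85 - g/85 (l(g, J) = (J + g)/(-5*(-2)*1 - 95) = (J + g)/(10*1 - 95) = (J + g)/(10 - 95) = (J + g)/(-85) = (J + g)*(-1/85) = -J/85 - g/85)
√(-11414 + z(136)) - l(145, -44) = √(-11414 + 136) - (-1/85*(-44) - 1/85*145) = √(-11278) - (44/85 - 29/17) = I*√11278 - 1*(-101/85) = I*√11278 + 101/85 = 101/85 + I*√11278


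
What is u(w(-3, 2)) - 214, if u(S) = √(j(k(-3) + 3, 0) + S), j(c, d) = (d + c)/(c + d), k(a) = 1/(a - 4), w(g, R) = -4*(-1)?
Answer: -214 + √5 ≈ -211.76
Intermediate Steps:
w(g, R) = 4
k(a) = 1/(-4 + a)
j(c, d) = 1 (j(c, d) = (c + d)/(c + d) = 1)
u(S) = √(1 + S)
u(w(-3, 2)) - 214 = √(1 + 4) - 214 = √5 - 214 = -214 + √5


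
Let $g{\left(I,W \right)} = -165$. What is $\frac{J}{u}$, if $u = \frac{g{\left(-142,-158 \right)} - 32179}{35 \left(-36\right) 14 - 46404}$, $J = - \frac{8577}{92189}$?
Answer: $- \frac{137326347}{745440254} \approx -0.18422$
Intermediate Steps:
$J = - \frac{8577}{92189}$ ($J = \left(-8577\right) \frac{1}{92189} = - \frac{8577}{92189} \approx -0.093037$)
$u = \frac{8086}{16011}$ ($u = \frac{-165 - 32179}{35 \left(-36\right) 14 - 46404} = - \frac{32344}{\left(-1260\right) 14 - 46404} = - \frac{32344}{-17640 - 46404} = - \frac{32344}{-64044} = \left(-32344\right) \left(- \frac{1}{64044}\right) = \frac{8086}{16011} \approx 0.50503$)
$\frac{J}{u} = - \frac{8577}{92189 \cdot \frac{8086}{16011}} = \left(- \frac{8577}{92189}\right) \frac{16011}{8086} = - \frac{137326347}{745440254}$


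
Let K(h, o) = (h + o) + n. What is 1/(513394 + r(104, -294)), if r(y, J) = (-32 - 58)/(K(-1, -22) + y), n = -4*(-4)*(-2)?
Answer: 49/25156216 ≈ 1.9478e-6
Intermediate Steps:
n = -32 (n = -(-16)*(-2) = -1*32 = -32)
K(h, o) = -32 + h + o (K(h, o) = (h + o) - 32 = -32 + h + o)
r(y, J) = -90/(-55 + y) (r(y, J) = (-32 - 58)/((-32 - 1 - 22) + y) = -90/(-55 + y))
1/(513394 + r(104, -294)) = 1/(513394 - 90/(-55 + 104)) = 1/(513394 - 90/49) = 1/(25156216/49) = 49/25156216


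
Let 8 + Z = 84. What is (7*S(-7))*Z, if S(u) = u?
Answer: -3724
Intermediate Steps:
Z = 76 (Z = -8 + 84 = 76)
(7*S(-7))*Z = (7*(-7))*76 = -49*76 = -3724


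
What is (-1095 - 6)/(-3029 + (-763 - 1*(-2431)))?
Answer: 1101/1361 ≈ 0.80896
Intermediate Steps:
(-1095 - 6)/(-3029 + (-763 - 1*(-2431))) = -1101/(-3029 + (-763 + 2431)) = -1101/(-3029 + 1668) = -1101/(-1361) = -1101*(-1/1361) = 1101/1361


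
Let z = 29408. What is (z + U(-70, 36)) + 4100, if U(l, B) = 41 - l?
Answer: 33619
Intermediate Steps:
(z + U(-70, 36)) + 4100 = (29408 + (41 - 1*(-70))) + 4100 = (29408 + (41 + 70)) + 4100 = (29408 + 111) + 4100 = 29519 + 4100 = 33619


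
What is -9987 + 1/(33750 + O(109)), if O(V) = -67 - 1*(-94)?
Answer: -337330898/33777 ≈ -9987.0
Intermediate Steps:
O(V) = 27 (O(V) = -67 + 94 = 27)
-9987 + 1/(33750 + O(109)) = -9987 + 1/(33750 + 27) = -9987 + 1/33777 = -337330898/33777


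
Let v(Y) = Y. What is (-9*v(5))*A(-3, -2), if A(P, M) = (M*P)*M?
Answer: 540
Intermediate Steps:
A(P, M) = P*M²
(-9*v(5))*A(-3, -2) = (-9*5)*(-3*(-2)²) = -(-135)*4 = -45*(-12) = 540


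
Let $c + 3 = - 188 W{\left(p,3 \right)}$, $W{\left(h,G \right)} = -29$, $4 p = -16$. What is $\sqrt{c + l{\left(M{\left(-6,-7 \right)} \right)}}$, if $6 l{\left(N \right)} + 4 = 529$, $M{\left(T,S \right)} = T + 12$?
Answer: $\frac{\sqrt{22146}}{2} \approx 74.408$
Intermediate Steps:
$p = -4$ ($p = \frac{1}{4} \left(-16\right) = -4$)
$M{\left(T,S \right)} = 12 + T$
$l{\left(N \right)} = \frac{175}{2}$ ($l{\left(N \right)} = - \frac{2}{3} + \frac{1}{6} \cdot 529 = - \frac{2}{3} + \frac{529}{6} = \frac{175}{2}$)
$c = 5449$ ($c = -3 - -5452 = -3 + 5452 = 5449$)
$\sqrt{c + l{\left(M{\left(-6,-7 \right)} \right)}} = \sqrt{5449 + \frac{175}{2}} = \sqrt{\frac{11073}{2}} = \frac{\sqrt{22146}}{2}$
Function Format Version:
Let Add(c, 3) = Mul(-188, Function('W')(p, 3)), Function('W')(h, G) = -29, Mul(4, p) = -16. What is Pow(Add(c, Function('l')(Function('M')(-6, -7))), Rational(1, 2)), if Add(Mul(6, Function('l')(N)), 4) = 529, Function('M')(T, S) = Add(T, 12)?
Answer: Mul(Rational(1, 2), Pow(22146, Rational(1, 2))) ≈ 74.408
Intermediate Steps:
p = -4 (p = Mul(Rational(1, 4), -16) = -4)
Function('M')(T, S) = Add(12, T)
Function('l')(N) = Rational(175, 2) (Function('l')(N) = Add(Rational(-2, 3), Mul(Rational(1, 6), 529)) = Add(Rational(-2, 3), Rational(529, 6)) = Rational(175, 2))
c = 5449 (c = Add(-3, Mul(-188, -29)) = Add(-3, 5452) = 5449)
Pow(Add(c, Function('l')(Function('M')(-6, -7))), Rational(1, 2)) = Pow(Add(5449, Rational(175, 2)), Rational(1, 2)) = Pow(Rational(11073, 2), Rational(1, 2)) = Mul(Rational(1, 2), Pow(22146, Rational(1, 2)))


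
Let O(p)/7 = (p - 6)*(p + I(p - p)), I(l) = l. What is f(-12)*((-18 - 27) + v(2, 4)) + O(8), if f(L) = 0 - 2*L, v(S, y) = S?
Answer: -920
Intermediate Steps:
f(L) = -2*L
O(p) = 7*p*(-6 + p) (O(p) = 7*((p - 6)*(p + (p - p))) = 7*((-6 + p)*(p + 0)) = 7*((-6 + p)*p) = 7*(p*(-6 + p)) = 7*p*(-6 + p))
f(-12)*((-18 - 27) + v(2, 4)) + O(8) = (-2*(-12))*((-18 - 27) + 2) + 7*8*(-6 + 8) = 24*(-45 + 2) + 7*8*2 = 24*(-43) + 112 = -1032 + 112 = -920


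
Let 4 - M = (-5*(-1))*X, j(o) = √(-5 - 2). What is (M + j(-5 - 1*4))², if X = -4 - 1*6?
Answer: (54 + I*√7)² ≈ 2909.0 + 285.74*I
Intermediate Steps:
X = -10 (X = -4 - 6 = -10)
j(o) = I*√7 (j(o) = √(-7) = I*√7)
M = 54 (M = 4 - (-5*(-1))*(-10) = 4 - 5*(-10) = 4 - 1*(-50) = 4 + 50 = 54)
(M + j(-5 - 1*4))² = (54 + I*√7)²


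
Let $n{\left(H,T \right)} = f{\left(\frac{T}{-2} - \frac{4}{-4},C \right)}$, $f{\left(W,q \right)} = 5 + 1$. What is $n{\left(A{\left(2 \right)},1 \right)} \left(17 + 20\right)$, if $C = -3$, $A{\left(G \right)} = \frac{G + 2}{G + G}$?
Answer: $222$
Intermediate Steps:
$A{\left(G \right)} = \frac{2 + G}{2 G}$
$f{\left(W,q \right)} = 6$
$n{\left(H,T \right)} = 6$
$n{\left(A{\left(2 \right)},1 \right)} \left(17 + 20\right) = 6 \left(17 + 20\right) = 6 \cdot 37 = 222$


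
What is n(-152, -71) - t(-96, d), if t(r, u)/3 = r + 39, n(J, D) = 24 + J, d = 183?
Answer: 43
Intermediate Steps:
t(r, u) = 117 + 3*r (t(r, u) = 3*(r + 39) = 3*(39 + r) = 117 + 3*r)
n(-152, -71) - t(-96, d) = (24 - 152) - (117 + 3*(-96)) = -128 - (117 - 288) = -128 - 1*(-171) = -128 + 171 = 43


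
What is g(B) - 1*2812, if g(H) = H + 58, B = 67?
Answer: -2687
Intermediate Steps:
g(H) = 58 + H
g(B) - 1*2812 = (58 + 67) - 1*2812 = 125 - 2812 = -2687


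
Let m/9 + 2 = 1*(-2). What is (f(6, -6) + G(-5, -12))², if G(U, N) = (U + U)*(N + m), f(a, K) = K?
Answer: 224676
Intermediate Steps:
m = -36 (m = -18 + 9*(1*(-2)) = -18 + 9*(-2) = -18 - 18 = -36)
G(U, N) = 2*U*(-36 + N) (G(U, N) = (U + U)*(N - 36) = (2*U)*(-36 + N) = 2*U*(-36 + N))
(f(6, -6) + G(-5, -12))² = (-6 + 2*(-5)*(-36 - 12))² = (-6 + 2*(-5)*(-48))² = (-6 + 480)² = 474² = 224676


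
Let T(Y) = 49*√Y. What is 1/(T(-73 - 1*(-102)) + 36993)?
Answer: 36993/1368412420 - 49*√29/1368412420 ≈ 2.6841e-5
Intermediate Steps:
1/(T(-73 - 1*(-102)) + 36993) = 1/(49*√(-73 - 1*(-102)) + 36993) = 1/(49*√(-73 + 102) + 36993) = 1/(49*√29 + 36993) = 1/(36993 + 49*√29)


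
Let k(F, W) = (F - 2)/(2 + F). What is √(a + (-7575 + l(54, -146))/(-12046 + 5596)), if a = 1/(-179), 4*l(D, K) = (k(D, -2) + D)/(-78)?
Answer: √8257536257761154/84051240 ≈ 1.0811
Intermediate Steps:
k(F, W) = (-2 + F)/(2 + F)
l(D, K) = -D/312 - (-2 + D)/(312*(2 + D)) (l(D, K) = (((-2 + D)/(2 + D) + D)/(-78))/4 = ((D + (-2 + D)/(2 + D))*(-1/78))/4 = (-D/78 - (-2 + D)/(78*(2 + D)))/4 = -D/312 - (-2 + D)/(312*(2 + D)))
a = -1/179 ≈ -0.0055866
√(a + (-7575 + l(54, -146))/(-12046 + 5596)) = √(-1/179 + (-7575 + (2 - 1*54 - 1*54*(2 + 54))/(312*(2 + 54)))/(-12046 + 5596)) = √(-1/179 + (-7575 + (1/312)*(2 - 54 - 1*54*56)/56)/(-6450)) = √(-1/179 + (-7575 + (1/312)*(1/56)*(2 - 54 - 3024))*(-1/6450)) = √(-1/179 + (-7575 + (1/312)*(1/56)*(-3076))*(-1/6450)) = √(-1/179 + (-7575 - 769/4368)*(-1/6450)) = √(-1/179 - 33088369/4368*(-1/6450)) = √(-1/179 + 33088369/28173600) = √(5894644451/5043074400) = √8257536257761154/84051240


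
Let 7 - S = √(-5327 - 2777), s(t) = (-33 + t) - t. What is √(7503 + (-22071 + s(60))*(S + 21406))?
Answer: √(-473305449 + 44208*I*√2026) ≈ 45.73 + 21756.0*I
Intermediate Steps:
s(t) = -33
S = 7 - 2*I*√2026 (S = 7 - √(-5327 - 2777) = 7 - √(-8104) = 7 - 2*I*√2026 ≈ 7.0 - 90.022*I)
√(7503 + (-22071 + s(60))*(S + 21406)) = √(7503 + (-22071 - 33)*((7 - 2*I*√2026) + 21406)) = √(7503 - 22104*(21413 - 2*I*√2026)) = √(7503 + (-473312952 + 44208*I*√2026)) = √(-473305449 + 44208*I*√2026)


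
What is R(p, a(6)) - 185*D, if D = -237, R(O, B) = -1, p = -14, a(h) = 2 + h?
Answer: 43844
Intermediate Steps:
R(p, a(6)) - 185*D = -1 - 185*(-237) = -1 + 43845 = 43844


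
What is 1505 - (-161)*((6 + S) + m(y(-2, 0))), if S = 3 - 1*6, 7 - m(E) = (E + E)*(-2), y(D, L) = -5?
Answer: -105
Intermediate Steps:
m(E) = 7 + 4*E (m(E) = 7 - (E + E)*(-2) = 7 - 2*E*(-2) = 7 - (-4)*E = 7 + 4*E)
S = -3 (S = 3 - 6 = -3)
1505 - (-161)*((6 + S) + m(y(-2, 0))) = 1505 - (-161)*((6 - 3) + (7 + 4*(-5))) = 1505 - (-161)*(3 + (7 - 20)) = 1505 - (-161)*(3 - 13) = 1505 - (-161)*(-10) = 1505 - 1*1610 = 1505 - 1610 = -105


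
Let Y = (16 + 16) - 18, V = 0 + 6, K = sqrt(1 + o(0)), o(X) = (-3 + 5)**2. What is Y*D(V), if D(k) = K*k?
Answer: 84*sqrt(5) ≈ 187.83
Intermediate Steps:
o(X) = 4 (o(X) = 2**2 = 4)
K = sqrt(5) (K = sqrt(1 + 4) = sqrt(5) ≈ 2.2361)
V = 6
D(k) = k*sqrt(5) (D(k) = sqrt(5)*k = k*sqrt(5))
Y = 14 (Y = 32 - 18 = 14)
Y*D(V) = 14*(6*sqrt(5)) = 84*sqrt(5)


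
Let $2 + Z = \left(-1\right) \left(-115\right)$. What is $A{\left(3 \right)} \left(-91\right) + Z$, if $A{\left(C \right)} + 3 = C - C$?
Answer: $386$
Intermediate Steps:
$Z = 113$ ($Z = -2 - -115 = -2 + 115 = 113$)
$A{\left(C \right)} = -3$ ($A{\left(C \right)} = -3 + \left(C - C\right) = -3 + 0 = -3$)
$A{\left(3 \right)} \left(-91\right) + Z = \left(-3\right) \left(-91\right) + 113 = 273 + 113 = 386$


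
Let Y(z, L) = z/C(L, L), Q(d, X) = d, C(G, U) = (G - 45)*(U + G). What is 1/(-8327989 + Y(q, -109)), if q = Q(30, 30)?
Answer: -16786/139793623339 ≈ -1.2008e-7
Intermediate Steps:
C(G, U) = (-45 + G)*(G + U)
q = 30
Y(z, L) = z/(-90*L + 2*L²) (Y(z, L) = z/(L² - 45*L - 45*L + L*L) = z/(L² - 45*L - 45*L + L²) = z/(-90*L + 2*L²))
1/(-8327989 + Y(q, -109)) = 1/(-8327989 + (½)*30/(-109*(-45 - 109))) = 1/(-8327989 + (½)*30*(-1/109)/(-154)) = 1/(-8327989 + (½)*30*(-1/109)*(-1/154)) = 1/(-8327989 + 15/16786) = 1/(-139793623339/16786) = -16786/139793623339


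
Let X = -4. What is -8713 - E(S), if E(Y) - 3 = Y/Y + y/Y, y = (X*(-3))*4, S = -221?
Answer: -1926409/221 ≈ -8716.8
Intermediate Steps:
y = 48 (y = -4*(-3)*4 = 12*4 = 48)
E(Y) = 4 + 48/Y (E(Y) = 3 + (Y/Y + 48/Y) = 3 + (1 + 48/Y) = 4 + 48/Y)
-8713 - E(S) = -8713 - (4 + 48/(-221)) = -8713 - (4 + 48*(-1/221)) = -8713 - (4 - 48/221) = -8713 - 1*836/221 = -8713 - 836/221 = -1926409/221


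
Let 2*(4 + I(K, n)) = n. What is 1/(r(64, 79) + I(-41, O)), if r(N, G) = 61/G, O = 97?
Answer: 158/7153 ≈ 0.022089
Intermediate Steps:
I(K, n) = -4 + n/2
1/(r(64, 79) + I(-41, O)) = 1/(61/79 + (-4 + (½)*97)) = 1/(61*(1/79) + (-4 + 97/2)) = 1/(61/79 + 89/2) = 1/(7153/158) = 158/7153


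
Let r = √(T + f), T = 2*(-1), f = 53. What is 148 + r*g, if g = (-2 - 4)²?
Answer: 148 + 36*√51 ≈ 405.09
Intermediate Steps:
T = -2
g = 36 (g = (-6)² = 36)
r = √51 (r = √(-2 + 53) = √51 ≈ 7.1414)
148 + r*g = 148 + √51*36 = 148 + 36*√51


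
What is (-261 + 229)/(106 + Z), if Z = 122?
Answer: -8/57 ≈ -0.14035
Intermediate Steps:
(-261 + 229)/(106 + Z) = (-261 + 229)/(106 + 122) = -32/228 = -32*1/228 = -8/57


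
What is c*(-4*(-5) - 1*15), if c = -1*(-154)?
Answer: 770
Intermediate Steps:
c = 154
c*(-4*(-5) - 1*15) = 154*(-4*(-5) - 1*15) = 154*(20 - 15) = 154*5 = 770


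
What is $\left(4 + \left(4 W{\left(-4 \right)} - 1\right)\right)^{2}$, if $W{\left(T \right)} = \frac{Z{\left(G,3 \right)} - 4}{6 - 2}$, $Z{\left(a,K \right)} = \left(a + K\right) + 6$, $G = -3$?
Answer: $25$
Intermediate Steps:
$Z{\left(a,K \right)} = 6 + K + a$ ($Z{\left(a,K \right)} = \left(K + a\right) + 6 = 6 + K + a$)
$W{\left(T \right)} = \frac{1}{2}$ ($W{\left(T \right)} = \frac{\left(6 + 3 - 3\right) - 4}{6 - 2} = \frac{6 - 4}{4} = 2 \cdot \frac{1}{4} = \frac{1}{2}$)
$\left(4 + \left(4 W{\left(-4 \right)} - 1\right)\right)^{2} = \left(4 + \left(4 \cdot \frac{1}{2} - 1\right)\right)^{2} = \left(4 + \left(2 - 1\right)\right)^{2} = \left(4 + 1\right)^{2} = 5^{2} = 25$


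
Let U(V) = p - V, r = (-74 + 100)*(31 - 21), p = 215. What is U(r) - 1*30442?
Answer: -30487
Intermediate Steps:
r = 260 (r = 26*10 = 260)
U(V) = 215 - V
U(r) - 1*30442 = (215 - 1*260) - 1*30442 = (215 - 260) - 30442 = -45 - 30442 = -30487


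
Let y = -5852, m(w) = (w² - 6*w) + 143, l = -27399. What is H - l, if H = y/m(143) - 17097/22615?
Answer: 555785309746/20285655 ≈ 27398.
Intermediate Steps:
m(w) = 143 + w² - 6*w
H = -21351599/20285655 (H = -5852/(143 + 143² - 6*143) - 17097/22615 = -5852/(143 + 20449 - 858) - 17097*1/22615 = -5852/19734 - 17097/22615 = -5852*1/19734 - 17097/22615 = -266/897 - 17097/22615 = -21351599/20285655 ≈ -1.0525)
H - l = -21351599/20285655 - 1*(-27399) = -21351599/20285655 + 27399 = 555785309746/20285655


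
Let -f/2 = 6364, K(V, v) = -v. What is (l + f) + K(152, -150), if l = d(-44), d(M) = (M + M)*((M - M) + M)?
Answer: -8706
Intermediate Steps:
f = -12728 (f = -2*6364 = -12728)
d(M) = 2*M**2 (d(M) = (2*M)*(0 + M) = (2*M)*M = 2*M**2)
l = 3872 (l = 2*(-44)**2 = 2*1936 = 3872)
(l + f) + K(152, -150) = (3872 - 12728) - 1*(-150) = -8856 + 150 = -8706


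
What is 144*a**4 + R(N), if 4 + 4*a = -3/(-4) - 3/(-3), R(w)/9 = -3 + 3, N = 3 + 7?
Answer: 59049/4096 ≈ 14.416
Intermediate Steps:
N = 10
R(w) = 0 (R(w) = 9*(-3 + 3) = 9*0 = 0)
a = -9/16 (a = -1 + (-3/(-4) - 3/(-3))/4 = -1 + (-3*(-1/4) - 3*(-1/3))/4 = -1 + (3/4 + 1)/4 = -1 + (1/4)*(7/4) = -1 + 7/16 = -9/16 ≈ -0.56250)
144*a**4 + R(N) = 144*(-9/16)**4 + 0 = 144*(6561/65536) + 0 = 59049/4096 + 0 = 59049/4096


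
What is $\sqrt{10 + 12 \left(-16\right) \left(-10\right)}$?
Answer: $\sqrt{1930} \approx 43.932$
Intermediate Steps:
$\sqrt{10 + 12 \left(-16\right) \left(-10\right)} = \sqrt{10 - -1920} = \sqrt{10 + 1920} = \sqrt{1930}$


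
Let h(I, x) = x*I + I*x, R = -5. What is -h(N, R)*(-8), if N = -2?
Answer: 160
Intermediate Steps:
h(I, x) = 2*I*x (h(I, x) = I*x + I*x = 2*I*x)
-h(N, R)*(-8) = -2*(-2)*(-5)*(-8) = -1*20*(-8) = -20*(-8) = 160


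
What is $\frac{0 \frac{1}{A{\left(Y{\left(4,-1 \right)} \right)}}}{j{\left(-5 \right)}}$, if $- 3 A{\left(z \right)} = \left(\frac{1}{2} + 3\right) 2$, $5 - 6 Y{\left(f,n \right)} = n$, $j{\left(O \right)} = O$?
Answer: $0$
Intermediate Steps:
$Y{\left(f,n \right)} = \frac{5}{6} - \frac{n}{6}$
$A{\left(z \right)} = - \frac{7}{3}$ ($A{\left(z \right)} = - \frac{\left(\frac{1}{2} + 3\right) 2}{3} = - \frac{\frac{7}{2} \cdot 2}{3} = \left(- \frac{1}{3}\right) 7 = - \frac{7}{3}$)
$\frac{0 \frac{1}{A{\left(Y{\left(4,-1 \right)} \right)}}}{j{\left(-5 \right)}} = \frac{0 \frac{1}{- \frac{7}{3}}}{-5} = 0 \left(- \frac{3}{7}\right) \left(- \frac{1}{5}\right) = 0 \left(- \frac{1}{5}\right) = 0$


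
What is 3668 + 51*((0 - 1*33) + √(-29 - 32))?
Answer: 1985 + 51*I*√61 ≈ 1985.0 + 398.32*I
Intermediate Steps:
3668 + 51*((0 - 1*33) + √(-29 - 32)) = 3668 + 51*((0 - 33) + √(-61)) = 3668 + 51*(-33 + I*√61) = 3668 + (-1683 + 51*I*√61) = 1985 + 51*I*√61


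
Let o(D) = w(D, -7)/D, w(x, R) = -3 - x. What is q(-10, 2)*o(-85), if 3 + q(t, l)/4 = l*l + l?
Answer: -984/85 ≈ -11.576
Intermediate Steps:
q(t, l) = -12 + 4*l + 4*l² (q(t, l) = -12 + 4*(l*l + l) = -12 + 4*(l² + l) = -12 + 4*(l + l²) = -12 + (4*l + 4*l²) = -12 + 4*l + 4*l²)
o(D) = (-3 - D)/D
q(-10, 2)*o(-85) = (-12 + 4*2 + 4*2²)*((-3 - 1*(-85))/(-85)) = (-12 + 8 + 4*4)*(-(-3 + 85)/85) = (-12 + 8 + 16)*(-1/85*82) = 12*(-82/85) = -984/85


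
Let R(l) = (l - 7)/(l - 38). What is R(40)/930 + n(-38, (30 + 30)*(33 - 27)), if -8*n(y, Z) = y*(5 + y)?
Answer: -48587/310 ≈ -156.73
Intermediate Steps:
n(y, Z) = -y*(5 + y)/8
R(l) = (-7 + l)/(-38 + l)
R(40)/930 + n(-38, (30 + 30)*(33 - 27)) = ((-7 + 40)/(-38 + 40))/930 - ⅛*(-38)*(5 - 38) = (33/2)*(1/930) - ⅛*(-38)*(-33) = ((½)*33)*(1/930) - 627/4 = (33/2)*(1/930) - 627/4 = 11/620 - 627/4 = -48587/310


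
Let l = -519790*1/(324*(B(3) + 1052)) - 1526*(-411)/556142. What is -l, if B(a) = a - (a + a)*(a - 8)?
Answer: 3429804187/9775307934 ≈ 0.35086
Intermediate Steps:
B(a) = a - 2*a*(-8 + a)
l = -3429804187/9775307934 (l = -519790*1/(324*(3*(17 - 2*3) + 1052)) - 1526*(-411)/556142 = -519790*1/(324*(3*(17 - 6) + 1052)) + 627186*(1/556142) = -519790*1/(324*(3*11 + 1052)) + 313593/278071 = -519790*1/(324*(33 + 1052)) + 313593/278071 = -519790/(324*1085) + 313593/278071 = -519790/351540 + 313593/278071 = -519790*1/351540 + 313593/278071 = -51979/35154 + 313593/278071 = -3429804187/9775307934 ≈ -0.35086)
-l = -1*(-3429804187/9775307934) = 3429804187/9775307934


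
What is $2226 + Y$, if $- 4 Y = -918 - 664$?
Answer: $\frac{5243}{2} \approx 2621.5$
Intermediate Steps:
$Y = \frac{791}{2}$ ($Y = - \frac{-918 - 664}{4} = \left(- \frac{1}{4}\right) \left(-1582\right) = \frac{791}{2} \approx 395.5$)
$2226 + Y = 2226 + \frac{791}{2} = \frac{5243}{2}$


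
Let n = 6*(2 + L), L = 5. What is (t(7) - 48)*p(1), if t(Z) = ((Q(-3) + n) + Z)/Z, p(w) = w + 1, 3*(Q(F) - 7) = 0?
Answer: -80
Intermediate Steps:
n = 42 (n = 6*(2 + 5) = 6*7 = 42)
Q(F) = 7 (Q(F) = 7 + (1/3)*0 = 7 + 0 = 7)
p(w) = 1 + w
t(Z) = (49 + Z)/Z (t(Z) = ((7 + 42) + Z)/Z = (49 + Z)/Z)
(t(7) - 48)*p(1) = ((49 + 7)/7 - 48)*(1 + 1) = ((1/7)*56 - 48)*2 = (8 - 48)*2 = -40*2 = -80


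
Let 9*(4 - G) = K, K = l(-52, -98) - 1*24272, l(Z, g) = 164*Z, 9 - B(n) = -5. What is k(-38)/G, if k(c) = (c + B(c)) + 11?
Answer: -117/32836 ≈ -0.0035632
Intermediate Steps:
B(n) = 14 (B(n) = 9 - 1*(-5) = 9 + 5 = 14)
k(c) = 25 + c (k(c) = (c + 14) + 11 = (14 + c) + 11 = 25 + c)
K = -32800 (K = 164*(-52) - 1*24272 = -8528 - 24272 = -32800)
G = 32836/9 (G = 4 - ⅑*(-32800) = 4 + 32800/9 = 32836/9 ≈ 3648.4)
k(-38)/G = (25 - 38)/(32836/9) = -13*9/32836 = -117/32836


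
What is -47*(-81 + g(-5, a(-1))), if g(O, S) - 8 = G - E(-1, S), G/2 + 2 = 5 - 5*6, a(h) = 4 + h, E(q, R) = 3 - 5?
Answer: 5875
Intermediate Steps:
E(q, R) = -2
G = -54 (G = -4 + 2*(5 - 5*6) = -4 + 2*(5 - 30) = -4 + 2*(-25) = -4 - 50 = -54)
g(O, S) = -44 (g(O, S) = 8 + (-54 - 1*(-2)) = 8 + (-54 + 2) = 8 - 52 = -44)
-47*(-81 + g(-5, a(-1))) = -47*(-81 - 44) = -47*(-125) = 5875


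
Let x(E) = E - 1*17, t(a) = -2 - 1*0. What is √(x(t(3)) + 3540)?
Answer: √3521 ≈ 59.338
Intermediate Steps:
t(a) = -2 (t(a) = -2 + 0 = -2)
x(E) = -17 + E (x(E) = E - 17 = -17 + E)
√(x(t(3)) + 3540) = √((-17 - 2) + 3540) = √(-19 + 3540) = √3521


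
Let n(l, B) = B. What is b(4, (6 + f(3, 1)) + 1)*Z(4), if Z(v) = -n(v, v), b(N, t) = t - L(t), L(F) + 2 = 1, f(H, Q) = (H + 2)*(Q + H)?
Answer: -112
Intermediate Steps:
f(H, Q) = (2 + H)*(H + Q)
L(F) = -1 (L(F) = -2 + 1 = -1)
b(N, t) = 1 + t (b(N, t) = t - 1*(-1) = t + 1 = 1 + t)
Z(v) = -v
b(4, (6 + f(3, 1)) + 1)*Z(4) = (1 + ((6 + (3² + 2*3 + 2*1 + 3*1)) + 1))*(-1*4) = (1 + ((6 + (9 + 6 + 2 + 3)) + 1))*(-4) = (1 + ((6 + 20) + 1))*(-4) = (1 + (26 + 1))*(-4) = (1 + 27)*(-4) = 28*(-4) = -112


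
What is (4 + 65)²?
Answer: 4761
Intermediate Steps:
(4 + 65)² = 69² = 4761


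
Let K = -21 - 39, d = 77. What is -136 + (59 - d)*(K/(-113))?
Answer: -16448/113 ≈ -145.56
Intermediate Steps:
K = -60
-136 + (59 - d)*(K/(-113)) = -136 + (59 - 1*77)*(-60/(-113)) = -136 + (59 - 77)*(-60*(-1/113)) = -136 - 18*60/113 = -136 - 1080/113 = -16448/113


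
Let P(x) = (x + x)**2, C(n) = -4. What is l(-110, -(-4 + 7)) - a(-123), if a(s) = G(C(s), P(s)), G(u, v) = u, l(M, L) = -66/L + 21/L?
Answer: 19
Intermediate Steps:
l(M, L) = -45/L
P(x) = 4*x**2 (P(x) = (2*x)**2 = 4*x**2)
a(s) = -4
l(-110, -(-4 + 7)) - a(-123) = -45*(-1/(-4 + 7)) - 1*(-4) = -45/((-1*3)) + 4 = -45/(-3) + 4 = -45*(-1/3) + 4 = 15 + 4 = 19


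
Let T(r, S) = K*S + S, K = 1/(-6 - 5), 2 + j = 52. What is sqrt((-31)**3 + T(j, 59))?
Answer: I*sqrt(3598221)/11 ≈ 172.45*I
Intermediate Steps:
j = 50 (j = -2 + 52 = 50)
K = -1/11 (K = 1/(-11) = -1/11 ≈ -0.090909)
T(r, S) = 10*S/11 (T(r, S) = -S/11 + S = 10*S/11)
sqrt((-31)**3 + T(j, 59)) = sqrt((-31)**3 + (10/11)*59) = sqrt(-29791 + 590/11) = sqrt(-327111/11) = I*sqrt(3598221)/11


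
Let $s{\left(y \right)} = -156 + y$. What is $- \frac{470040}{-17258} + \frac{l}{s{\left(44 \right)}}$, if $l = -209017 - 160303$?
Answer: $\frac{57378295}{17258} \approx 3324.7$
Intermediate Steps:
$l = -369320$ ($l = -209017 - 160303 = -369320$)
$- \frac{470040}{-17258} + \frac{l}{s{\left(44 \right)}} = - \frac{470040}{-17258} - \frac{369320}{-156 + 44} = \left(-470040\right) \left(- \frac{1}{17258}\right) - \frac{369320}{-112} = \frac{235020}{8629} - - \frac{6595}{2} = \frac{235020}{8629} + \frac{6595}{2} = \frac{57378295}{17258}$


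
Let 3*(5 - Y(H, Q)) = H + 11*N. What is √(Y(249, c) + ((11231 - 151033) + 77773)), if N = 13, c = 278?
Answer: 4*I*√34962/3 ≈ 249.31*I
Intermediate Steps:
Y(H, Q) = -128/3 - H/3 (Y(H, Q) = 5 - (H + 11*13)/3 = 5 - (H + 143)/3 = 5 - (143 + H)/3 = 5 + (-143/3 - H/3) = -128/3 - H/3)
√(Y(249, c) + ((11231 - 151033) + 77773)) = √((-128/3 - ⅓*249) + ((11231 - 151033) + 77773)) = √((-128/3 - 83) + (-139802 + 77773)) = √(-377/3 - 62029) = √(-186464/3) = 4*I*√34962/3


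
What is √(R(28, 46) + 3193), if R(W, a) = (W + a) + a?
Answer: √3313 ≈ 57.559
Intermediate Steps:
R(W, a) = W + 2*a
√(R(28, 46) + 3193) = √((28 + 2*46) + 3193) = √((28 + 92) + 3193) = √(120 + 3193) = √3313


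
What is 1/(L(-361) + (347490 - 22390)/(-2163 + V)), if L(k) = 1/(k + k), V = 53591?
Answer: 9282754/58667693 ≈ 0.15823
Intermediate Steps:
L(k) = 1/(2*k)
1/(L(-361) + (347490 - 22390)/(-2163 + V)) = 1/((½)/(-361) + (347490 - 22390)/(-2163 + 53591)) = 1/((½)*(-1/361) + 325100/51428) = 1/(-1/722 + 325100*(1/51428)) = 1/(-1/722 + 81275/12857) = 1/(58667693/9282754) = 9282754/58667693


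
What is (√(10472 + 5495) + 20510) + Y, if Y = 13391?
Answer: 33901 + √15967 ≈ 34027.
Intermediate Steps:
(√(10472 + 5495) + 20510) + Y = (√(10472 + 5495) + 20510) + 13391 = (√15967 + 20510) + 13391 = (20510 + √15967) + 13391 = 33901 + √15967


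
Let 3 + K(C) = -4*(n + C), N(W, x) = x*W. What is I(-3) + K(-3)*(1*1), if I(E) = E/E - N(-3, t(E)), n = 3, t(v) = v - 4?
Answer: -23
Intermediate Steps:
t(v) = -4 + v
N(W, x) = W*x
I(E) = -11 + 3*E (I(E) = E/E - (-3)*(-4 + E) = 1 - (12 - 3*E) = 1 + (-12 + 3*E) = -11 + 3*E)
K(C) = -15 - 4*C (K(C) = -3 - 4*(3 + C) = -3 + (-12 - 4*C) = -15 - 4*C)
I(-3) + K(-3)*(1*1) = (-11 + 3*(-3)) + (-15 - 4*(-3))*(1*1) = (-11 - 9) + (-15 + 12)*1 = -20 - 3*1 = -20 - 3 = -23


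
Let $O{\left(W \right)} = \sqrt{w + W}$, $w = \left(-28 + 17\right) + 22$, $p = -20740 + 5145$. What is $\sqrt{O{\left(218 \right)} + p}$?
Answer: $\sqrt{-15595 + \sqrt{229}} \approx 124.82 i$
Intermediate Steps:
$p = -15595$
$w = 11$ ($w = -11 + 22 = 11$)
$O{\left(W \right)} = \sqrt{11 + W}$
$\sqrt{O{\left(218 \right)} + p} = \sqrt{\sqrt{11 + 218} - 15595} = \sqrt{\sqrt{229} - 15595} = \sqrt{-15595 + \sqrt{229}}$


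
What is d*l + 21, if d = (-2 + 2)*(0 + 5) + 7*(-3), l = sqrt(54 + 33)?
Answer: 21 - 21*sqrt(87) ≈ -174.88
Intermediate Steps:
l = sqrt(87) ≈ 9.3274
d = -21 (d = 0*5 - 21 = 0 - 21 = -21)
d*l + 21 = -21*sqrt(87) + 21 = 21 - 21*sqrt(87)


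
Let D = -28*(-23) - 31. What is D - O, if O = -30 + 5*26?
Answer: 513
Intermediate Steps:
D = 613 (D = 644 - 31 = 613)
O = 100 (O = -30 + 130 = 100)
D - O = 613 - 1*100 = 613 - 100 = 513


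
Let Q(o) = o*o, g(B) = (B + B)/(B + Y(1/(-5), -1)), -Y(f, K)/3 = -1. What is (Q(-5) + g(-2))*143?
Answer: 3003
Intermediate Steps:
Y(f, K) = 3 (Y(f, K) = -3*(-1) = 3)
g(B) = 2*B/(3 + B) (g(B) = (B + B)/(B + 3) = (2*B)/(3 + B) = 2*B/(3 + B))
Q(o) = o²
(Q(-5) + g(-2))*143 = ((-5)² + 2*(-2)/(3 - 2))*143 = (25 + 2*(-2)/1)*143 = (25 + 2*(-2)*1)*143 = (25 - 4)*143 = 21*143 = 3003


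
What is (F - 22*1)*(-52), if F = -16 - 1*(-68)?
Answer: -1560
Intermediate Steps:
F = 52 (F = -16 + 68 = 52)
(F - 22*1)*(-52) = (52 - 22*1)*(-52) = (52 - 22)*(-52) = 30*(-52) = -1560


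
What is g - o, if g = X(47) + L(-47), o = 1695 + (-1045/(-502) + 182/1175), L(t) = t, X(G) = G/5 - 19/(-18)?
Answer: -4602018283/2654325 ≈ -1733.8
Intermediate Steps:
X(G) = 19/18 + G/5 (X(G) = G*(1/5) - 19*(-1/18) = G/5 + 19/18 = 19/18 + G/5)
o = 1001114989/589850 (o = 1695 + (-1045*(-1/502) + 182*(1/1175)) = 1695 + (1045/502 + 182/1175) = 1695 + 1319239/589850 = 1001114989/589850 ≈ 1697.2)
g = -3289/90 (g = (19/18 + (1/5)*47) - 47 = (19/18 + 47/5) - 47 = 941/90 - 47 = -3289/90 ≈ -36.544)
g - o = -3289/90 - 1*1001114989/589850 = -3289/90 - 1001114989/589850 = -4602018283/2654325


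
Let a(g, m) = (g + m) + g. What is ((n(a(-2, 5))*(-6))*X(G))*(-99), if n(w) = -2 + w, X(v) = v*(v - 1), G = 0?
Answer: 0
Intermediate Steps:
a(g, m) = m + 2*g
X(v) = v*(-1 + v)
((n(a(-2, 5))*(-6))*X(G))*(-99) = (((-2 + (5 + 2*(-2)))*(-6))*(0*(-1 + 0)))*(-99) = (((-2 + (5 - 4))*(-6))*(0*(-1)))*(-99) = (((-2 + 1)*(-6))*0)*(-99) = (-1*(-6)*0)*(-99) = (6*0)*(-99) = 0*(-99) = 0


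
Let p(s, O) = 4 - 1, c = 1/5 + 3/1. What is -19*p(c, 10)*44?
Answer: -2508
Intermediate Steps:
c = 16/5 (c = 1*(⅕) + 3*1 = ⅕ + 3 = 16/5 ≈ 3.2000)
p(s, O) = 3
-19*p(c, 10)*44 = -19*3*44 = -57*44 = -2508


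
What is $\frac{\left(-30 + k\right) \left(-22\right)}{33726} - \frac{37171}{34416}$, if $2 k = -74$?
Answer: $- \frac{18225757}{17586576} \approx -1.0363$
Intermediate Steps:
$k = -37$ ($k = \frac{1}{2} \left(-74\right) = -37$)
$\frac{\left(-30 + k\right) \left(-22\right)}{33726} - \frac{37171}{34416} = \frac{\left(-30 - 37\right) \left(-22\right)}{33726} - \frac{37171}{34416} = \left(-67\right) \left(-22\right) \frac{1}{33726} - \frac{37171}{34416} = 1474 \cdot \frac{1}{33726} - \frac{37171}{34416} = \frac{67}{1533} - \frac{37171}{34416} = - \frac{18225757}{17586576}$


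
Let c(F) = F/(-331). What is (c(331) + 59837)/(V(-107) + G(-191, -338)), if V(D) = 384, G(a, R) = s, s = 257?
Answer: 59836/641 ≈ 93.348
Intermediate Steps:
G(a, R) = 257
c(F) = -F/331 (c(F) = F*(-1/331) = -F/331)
(c(331) + 59837)/(V(-107) + G(-191, -338)) = (-1/331*331 + 59837)/(384 + 257) = (-1 + 59837)/641 = 59836*(1/641) = 59836/641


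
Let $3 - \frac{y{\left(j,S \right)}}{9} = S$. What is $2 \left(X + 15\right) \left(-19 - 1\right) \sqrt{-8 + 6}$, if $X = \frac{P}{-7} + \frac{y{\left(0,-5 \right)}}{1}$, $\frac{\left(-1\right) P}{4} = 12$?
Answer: $- \frac{26280 i \sqrt{2}}{7} \approx - 5309.4 i$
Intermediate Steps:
$P = -48$ ($P = \left(-4\right) 12 = -48$)
$y{\left(j,S \right)} = 27 - 9 S$
$X = \frac{552}{7}$ ($X = - \frac{48}{-7} + \frac{27 - -45}{1} = \left(-48\right) \left(- \frac{1}{7}\right) + \left(27 + 45\right) 1 = \frac{48}{7} + 72 \cdot 1 = \frac{48}{7} + 72 = \frac{552}{7} \approx 78.857$)
$2 \left(X + 15\right) \left(-19 - 1\right) \sqrt{-8 + 6} = 2 \left(\frac{552}{7} + 15\right) \left(-19 - 1\right) \sqrt{-8 + 6} = 2 \cdot \frac{657}{7} \left(-20\right) \sqrt{-2} = 2 \left(- \frac{13140}{7}\right) i \sqrt{2} = - \frac{26280 i \sqrt{2}}{7}$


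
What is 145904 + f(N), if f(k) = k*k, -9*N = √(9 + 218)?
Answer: 11818451/81 ≈ 1.4591e+5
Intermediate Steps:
N = -√227/9 (N = -√(9 + 218)/9 = -√227/9 ≈ -1.6741)
f(k) = k²
145904 + f(N) = 145904 + (-√227/9)² = 145904 + 227/81 = 11818451/81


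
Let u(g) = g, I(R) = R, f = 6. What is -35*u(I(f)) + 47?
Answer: -163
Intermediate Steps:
-35*u(I(f)) + 47 = -35*6 + 47 = -210 + 47 = -163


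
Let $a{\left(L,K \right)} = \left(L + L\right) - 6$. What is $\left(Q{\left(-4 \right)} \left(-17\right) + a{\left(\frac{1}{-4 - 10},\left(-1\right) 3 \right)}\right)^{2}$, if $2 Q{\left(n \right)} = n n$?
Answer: $\frac{990025}{49} \approx 20205.0$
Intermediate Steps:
$a{\left(L,K \right)} = -6 + 2 L$ ($a{\left(L,K \right)} = 2 L - 6 = -6 + 2 L$)
$Q{\left(n \right)} = \frac{n^{2}}{2}$ ($Q{\left(n \right)} = \frac{n n}{2} = \frac{n^{2}}{2}$)
$\left(Q{\left(-4 \right)} \left(-17\right) + a{\left(\frac{1}{-4 - 10},\left(-1\right) 3 \right)}\right)^{2} = \left(\frac{\left(-4\right)^{2}}{2} \left(-17\right) - \left(6 - \frac{2}{-4 - 10}\right)\right)^{2} = \left(\frac{1}{2} \cdot 16 \left(-17\right) - \left(6 - \frac{2}{-14}\right)\right)^{2} = \left(8 \left(-17\right) + \left(-6 + 2 \left(- \frac{1}{14}\right)\right)\right)^{2} = \left(-136 - \frac{43}{7}\right)^{2} = \left(- \frac{995}{7}\right)^{2} = \frac{990025}{49}$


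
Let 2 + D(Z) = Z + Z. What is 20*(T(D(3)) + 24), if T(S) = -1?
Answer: 460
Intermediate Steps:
D(Z) = -2 + 2*Z (D(Z) = -2 + (Z + Z) = -2 + 2*Z)
20*(T(D(3)) + 24) = 20*(-1 + 24) = 20*23 = 460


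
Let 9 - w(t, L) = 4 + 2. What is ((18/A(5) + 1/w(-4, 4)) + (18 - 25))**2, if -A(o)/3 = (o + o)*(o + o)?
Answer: 1018081/22500 ≈ 45.248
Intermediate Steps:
A(o) = -12*o**2 (A(o) = -3*(o + o)*(o + o) = -3*2*o*2*o = -12*o**2)
w(t, L) = 3 (w(t, L) = 9 - (4 + 2) = 9 - 1*6 = 9 - 6 = 3)
((18/A(5) + 1/w(-4, 4)) + (18 - 25))**2 = ((18/((-12*5**2)) + 1/3) + (18 - 25))**2 = ((18/((-12*25)) + 1*(1/3)) - 7)**2 = ((18/(-300) + 1/3) - 7)**2 = ((18*(-1/300) + 1/3) - 7)**2 = ((-3/50 + 1/3) - 7)**2 = (41/150 - 7)**2 = (-1009/150)**2 = 1018081/22500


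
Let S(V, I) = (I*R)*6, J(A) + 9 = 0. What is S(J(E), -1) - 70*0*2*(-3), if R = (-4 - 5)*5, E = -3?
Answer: 270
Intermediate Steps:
R = -45 (R = -9*5 = -45)
J(A) = -9 (J(A) = -9 + 0 = -9)
S(V, I) = -270*I (S(V, I) = (I*(-45))*6 = -45*I*6 = -270*I)
S(J(E), -1) - 70*0*2*(-3) = -270*(-1) - 70*0*2*(-3) = 270 - 0*(-3) = 270 - 70*0 = 270 + 0 = 270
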